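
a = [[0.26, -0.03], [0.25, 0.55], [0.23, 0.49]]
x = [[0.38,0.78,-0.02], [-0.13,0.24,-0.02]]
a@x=[[0.1, 0.20, -0.00], [0.02, 0.33, -0.02], [0.02, 0.30, -0.01]]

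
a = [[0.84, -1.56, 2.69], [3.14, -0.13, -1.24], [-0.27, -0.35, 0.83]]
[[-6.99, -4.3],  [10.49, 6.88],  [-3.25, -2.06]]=a @ [[1.90,  1.68], [-0.67,  1.21], [-3.58,  -1.42]]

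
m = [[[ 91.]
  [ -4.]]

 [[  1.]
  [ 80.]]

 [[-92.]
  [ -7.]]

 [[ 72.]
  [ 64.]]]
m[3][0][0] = 72.0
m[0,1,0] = -4.0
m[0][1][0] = -4.0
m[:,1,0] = [-4.0, 80.0, -7.0, 64.0]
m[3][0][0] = 72.0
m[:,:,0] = [[91.0, -4.0], [1.0, 80.0], [-92.0, -7.0], [72.0, 64.0]]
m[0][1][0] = -4.0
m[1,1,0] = 80.0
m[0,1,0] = -4.0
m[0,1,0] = -4.0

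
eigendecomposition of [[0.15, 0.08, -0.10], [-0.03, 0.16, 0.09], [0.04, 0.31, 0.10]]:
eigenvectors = [[-0.66, 0.91, -0.23], [0.29, -0.12, 0.55], [-0.69, 0.39, 0.8]]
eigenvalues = [0.01, 0.1, 0.3]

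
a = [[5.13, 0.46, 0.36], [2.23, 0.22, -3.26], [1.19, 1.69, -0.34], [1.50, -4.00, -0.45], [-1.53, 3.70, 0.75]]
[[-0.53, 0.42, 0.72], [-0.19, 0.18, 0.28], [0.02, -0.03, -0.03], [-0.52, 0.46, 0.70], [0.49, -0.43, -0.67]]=a@[[-0.11, 0.09, 0.15], [0.09, -0.08, -0.12], [-0.01, 0.00, 0.01]]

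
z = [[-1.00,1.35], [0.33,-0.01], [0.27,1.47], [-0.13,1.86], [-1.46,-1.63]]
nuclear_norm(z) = 4.98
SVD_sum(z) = [[0.19,1.15],  [0.01,0.04],  [0.25,1.47],  [0.30,1.79],  [-0.31,-1.83]] + [[-1.19, 0.20], [0.32, -0.05], [0.02, -0.00], [-0.43, 0.07], [-1.15, 0.2]]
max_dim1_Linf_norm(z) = 1.86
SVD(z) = [[-0.36, 0.68], [-0.01, -0.18], [-0.47, -0.01], [-0.56, 0.25], [0.58, 0.66]] @ diag([3.2094099475546414, 1.7691771501286453]) @ [[-0.17, -0.99],[-0.99, 0.17]]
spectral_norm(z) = 3.21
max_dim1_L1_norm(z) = 3.09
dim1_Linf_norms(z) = [1.35, 0.33, 1.47, 1.86, 1.63]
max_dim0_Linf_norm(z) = 1.86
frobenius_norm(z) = 3.66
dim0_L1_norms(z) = [3.19, 6.32]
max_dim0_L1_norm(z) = 6.32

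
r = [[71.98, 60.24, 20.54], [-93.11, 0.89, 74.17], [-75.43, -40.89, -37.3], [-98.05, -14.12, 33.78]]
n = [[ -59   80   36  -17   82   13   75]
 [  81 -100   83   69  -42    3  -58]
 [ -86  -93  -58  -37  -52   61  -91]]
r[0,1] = 60.24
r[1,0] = -93.11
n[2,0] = -86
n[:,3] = [-17, 69, -37]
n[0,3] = -17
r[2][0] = -75.43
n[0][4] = 82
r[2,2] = -37.3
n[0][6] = 75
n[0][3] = -17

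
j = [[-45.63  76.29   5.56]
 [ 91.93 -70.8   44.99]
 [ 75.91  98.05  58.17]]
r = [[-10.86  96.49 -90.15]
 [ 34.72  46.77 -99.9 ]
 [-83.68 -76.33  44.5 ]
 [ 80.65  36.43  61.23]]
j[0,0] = -45.63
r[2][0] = -83.68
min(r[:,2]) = -99.9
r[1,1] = 46.77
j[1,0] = 91.93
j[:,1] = [76.29, -70.8, 98.05]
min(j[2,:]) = 58.17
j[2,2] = 58.17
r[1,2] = -99.9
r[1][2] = -99.9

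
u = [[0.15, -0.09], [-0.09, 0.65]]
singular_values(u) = [0.67, 0.13]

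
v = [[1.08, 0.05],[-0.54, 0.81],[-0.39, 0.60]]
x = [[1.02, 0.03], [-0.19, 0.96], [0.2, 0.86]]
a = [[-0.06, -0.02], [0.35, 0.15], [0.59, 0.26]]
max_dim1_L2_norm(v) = 1.08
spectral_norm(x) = 1.29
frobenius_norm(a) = 0.75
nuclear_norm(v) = 2.21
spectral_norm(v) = 1.41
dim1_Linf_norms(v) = [1.08, 0.81, 0.6]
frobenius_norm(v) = 1.62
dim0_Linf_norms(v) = [1.08, 0.81]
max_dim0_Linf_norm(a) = 0.59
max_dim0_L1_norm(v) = 2.01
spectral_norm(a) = 0.75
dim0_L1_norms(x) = [1.41, 1.85]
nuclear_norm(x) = 2.35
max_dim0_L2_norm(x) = 1.29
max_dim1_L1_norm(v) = 1.35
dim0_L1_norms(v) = [2.01, 1.46]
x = v + a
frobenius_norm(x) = 1.67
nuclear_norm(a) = 0.76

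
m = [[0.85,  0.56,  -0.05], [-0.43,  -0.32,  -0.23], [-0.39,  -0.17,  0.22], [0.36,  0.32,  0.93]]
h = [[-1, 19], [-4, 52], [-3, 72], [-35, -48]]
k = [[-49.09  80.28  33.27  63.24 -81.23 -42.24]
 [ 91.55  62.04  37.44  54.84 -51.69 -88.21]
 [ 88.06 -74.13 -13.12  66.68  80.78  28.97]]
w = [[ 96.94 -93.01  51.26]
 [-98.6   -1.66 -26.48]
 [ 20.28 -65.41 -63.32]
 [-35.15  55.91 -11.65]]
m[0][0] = 0.854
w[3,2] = -11.65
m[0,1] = 0.563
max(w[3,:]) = 55.91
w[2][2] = -63.32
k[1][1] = 62.04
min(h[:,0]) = -35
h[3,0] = -35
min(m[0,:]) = -0.048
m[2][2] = 0.225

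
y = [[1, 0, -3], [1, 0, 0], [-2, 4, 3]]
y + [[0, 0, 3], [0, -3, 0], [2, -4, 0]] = [[1, 0, 0], [1, -3, 0], [0, 0, 3]]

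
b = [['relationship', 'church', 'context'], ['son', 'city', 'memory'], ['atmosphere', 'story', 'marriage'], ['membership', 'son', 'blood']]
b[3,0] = 'membership'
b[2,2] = 'marriage'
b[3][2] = 'blood'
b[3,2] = 'blood'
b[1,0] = 'son'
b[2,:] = ['atmosphere', 'story', 'marriage']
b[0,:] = ['relationship', 'church', 'context']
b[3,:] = ['membership', 'son', 'blood']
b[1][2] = 'memory'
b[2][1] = 'story'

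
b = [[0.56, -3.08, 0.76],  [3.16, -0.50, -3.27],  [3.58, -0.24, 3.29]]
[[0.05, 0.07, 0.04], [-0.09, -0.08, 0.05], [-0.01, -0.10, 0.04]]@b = [[0.39,-0.20,-0.06], [-0.12,0.31,0.36], [-0.18,0.07,0.45]]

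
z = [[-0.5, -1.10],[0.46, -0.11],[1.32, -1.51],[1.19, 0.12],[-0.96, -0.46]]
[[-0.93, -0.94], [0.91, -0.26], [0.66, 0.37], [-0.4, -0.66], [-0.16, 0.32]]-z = [[-0.43, 0.16], [0.45, -0.15], [-0.66, 1.88], [-1.59, -0.78], [0.8, 0.78]]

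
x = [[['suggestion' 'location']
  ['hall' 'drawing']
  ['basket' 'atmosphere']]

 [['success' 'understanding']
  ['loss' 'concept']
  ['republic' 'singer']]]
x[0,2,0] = 'basket'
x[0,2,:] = ['basket', 'atmosphere']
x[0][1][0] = 'hall'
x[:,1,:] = [['hall', 'drawing'], ['loss', 'concept']]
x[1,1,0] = 'loss'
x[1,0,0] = 'success'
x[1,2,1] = 'singer'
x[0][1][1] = 'drawing'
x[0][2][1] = 'atmosphere'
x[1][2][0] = 'republic'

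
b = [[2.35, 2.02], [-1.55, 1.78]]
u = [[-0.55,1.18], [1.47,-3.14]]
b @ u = [[1.68, -3.57],[3.47, -7.42]]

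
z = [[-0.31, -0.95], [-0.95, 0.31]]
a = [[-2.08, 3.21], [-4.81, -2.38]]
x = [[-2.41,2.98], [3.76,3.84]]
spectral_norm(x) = 5.41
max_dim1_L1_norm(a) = 7.19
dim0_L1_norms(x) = [6.17, 6.82]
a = x @ z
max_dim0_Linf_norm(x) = 3.84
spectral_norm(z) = 1.00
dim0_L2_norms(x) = [4.47, 4.86]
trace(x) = 1.43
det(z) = -1.00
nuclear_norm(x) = 9.19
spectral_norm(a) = 5.40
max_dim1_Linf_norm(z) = 0.95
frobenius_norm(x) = 6.60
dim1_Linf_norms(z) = [0.95, 0.95]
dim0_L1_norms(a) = [6.89, 5.59]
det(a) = 20.39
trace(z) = 0.00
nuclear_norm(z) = 2.00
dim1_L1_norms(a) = [5.29, 7.19]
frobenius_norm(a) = 6.59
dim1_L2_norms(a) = [3.82, 5.37]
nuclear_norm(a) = 9.18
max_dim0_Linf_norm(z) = 0.95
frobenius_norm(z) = 1.41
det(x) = -20.46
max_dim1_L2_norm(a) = 5.37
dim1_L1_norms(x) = [5.39, 7.6]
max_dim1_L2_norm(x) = 5.37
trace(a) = -4.46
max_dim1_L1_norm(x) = 7.6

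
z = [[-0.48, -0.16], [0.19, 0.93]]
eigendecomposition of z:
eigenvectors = [[-0.99, 0.11], [0.14, -0.99]]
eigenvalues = [-0.46, 0.91]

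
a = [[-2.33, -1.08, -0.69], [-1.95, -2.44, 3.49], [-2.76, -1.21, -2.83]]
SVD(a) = [[-0.49, 0.23, -0.84], [-0.7, -0.68, 0.22], [-0.52, 0.69, 0.5]] @ diag([4.913641712826537, 4.67687556901847, 0.28488599454739166]) @ [[0.80, 0.58, -0.12], [-0.24, 0.12, -0.96], [0.55, -0.8, -0.24]]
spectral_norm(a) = 4.91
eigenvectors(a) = [[(0.53+0j),(0.01+0.32j),0.01-0.32j],  [-0.83+0.00j,(0.72+0j),(0.72-0j)],  [-0.19+0.00j,(-0.24+0.57j),(-0.24-0.57j)]]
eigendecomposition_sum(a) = [[(-0.26+0j), 0.05+0.00j, (0.15-0j)], [0.41-0.00j, -0.08-0.00j, -0.23+0.00j], [(0.09-0j), -0.02-0.00j, -0.05+0.00j]] + [[-1.03-0.50j, -0.57-0.51j, -0.42+0.84j],[-1.18+2.29j, -1.18+1.24j, (1.86+0.99j)],[(-1.43-1.68j), (-0.6-1.34j), -1.39+1.15j]] + [[(-1.03+0.5j), -0.57+0.51j, (-0.42-0.84j)], [-1.18-2.29j, (-1.18-1.24j), 1.86-0.99j], [-1.43+1.68j, (-0.6+1.34j), (-1.39-1.15j)]]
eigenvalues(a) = [(-0.4+0j), (-3.6+1.89j), (-3.6-1.89j)]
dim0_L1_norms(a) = [7.04, 4.73, 7.01]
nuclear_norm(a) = 9.88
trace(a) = -7.60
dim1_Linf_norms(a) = [2.33, 3.49, 2.83]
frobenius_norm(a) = 6.79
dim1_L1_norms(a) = [4.1, 7.88, 6.8]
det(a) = -6.55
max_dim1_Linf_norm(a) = 3.49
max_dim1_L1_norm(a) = 7.88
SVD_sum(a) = [[-1.94,-1.41,0.30], [-2.75,-1.99,0.43], [-2.06,-1.5,0.32]] + [[-0.26, 0.13, -1.05], [0.76, -0.40, 3.08], [-0.77, 0.4, -3.12]] + [[-0.13, 0.19, 0.06], [0.03, -0.05, -0.01], [0.08, -0.11, -0.03]]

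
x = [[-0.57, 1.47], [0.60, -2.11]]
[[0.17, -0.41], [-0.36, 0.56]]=x@[[0.56,0.16],[0.33,-0.22]]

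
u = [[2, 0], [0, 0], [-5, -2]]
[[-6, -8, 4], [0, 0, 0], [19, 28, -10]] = u @ [[-3, -4, 2], [-2, -4, 0]]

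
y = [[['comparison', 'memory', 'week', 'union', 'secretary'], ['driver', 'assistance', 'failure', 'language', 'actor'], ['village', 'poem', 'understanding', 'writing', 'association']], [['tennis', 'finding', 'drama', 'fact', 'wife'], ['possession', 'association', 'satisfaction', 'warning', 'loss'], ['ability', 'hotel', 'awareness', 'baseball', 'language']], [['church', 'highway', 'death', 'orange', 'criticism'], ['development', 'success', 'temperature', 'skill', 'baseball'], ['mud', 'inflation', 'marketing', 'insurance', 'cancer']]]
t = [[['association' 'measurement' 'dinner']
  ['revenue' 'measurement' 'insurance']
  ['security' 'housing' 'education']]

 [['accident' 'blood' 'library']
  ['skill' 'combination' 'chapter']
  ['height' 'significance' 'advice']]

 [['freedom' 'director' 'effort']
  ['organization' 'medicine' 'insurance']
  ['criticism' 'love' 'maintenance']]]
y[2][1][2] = 'temperature'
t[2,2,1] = 'love'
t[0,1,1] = 'measurement'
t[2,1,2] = 'insurance'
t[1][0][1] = 'blood'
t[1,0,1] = 'blood'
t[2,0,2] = 'effort'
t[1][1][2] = 'chapter'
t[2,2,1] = 'love'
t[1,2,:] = ['height', 'significance', 'advice']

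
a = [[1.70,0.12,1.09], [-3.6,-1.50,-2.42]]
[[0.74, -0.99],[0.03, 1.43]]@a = [[4.82, 1.57, 3.20],[-5.1, -2.14, -3.43]]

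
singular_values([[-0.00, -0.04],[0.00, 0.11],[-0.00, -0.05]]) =[0.13, -0.0]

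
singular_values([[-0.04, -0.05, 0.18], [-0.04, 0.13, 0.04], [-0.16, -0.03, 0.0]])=[0.2, 0.15, 0.14]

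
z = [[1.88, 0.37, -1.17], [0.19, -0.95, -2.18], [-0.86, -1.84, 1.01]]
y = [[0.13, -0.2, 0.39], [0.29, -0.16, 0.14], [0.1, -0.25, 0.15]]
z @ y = [[0.23, -0.14, 0.61], [-0.47, 0.66, -0.39], [-0.54, 0.21, -0.44]]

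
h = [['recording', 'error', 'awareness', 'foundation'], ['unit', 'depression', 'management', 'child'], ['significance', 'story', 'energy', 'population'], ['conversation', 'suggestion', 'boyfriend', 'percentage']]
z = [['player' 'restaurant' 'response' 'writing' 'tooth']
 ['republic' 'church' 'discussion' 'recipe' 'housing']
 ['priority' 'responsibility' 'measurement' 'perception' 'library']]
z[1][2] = 'discussion'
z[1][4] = 'housing'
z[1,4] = 'housing'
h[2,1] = 'story'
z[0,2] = 'response'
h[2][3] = 'population'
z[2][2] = 'measurement'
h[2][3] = 'population'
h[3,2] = 'boyfriend'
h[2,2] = 'energy'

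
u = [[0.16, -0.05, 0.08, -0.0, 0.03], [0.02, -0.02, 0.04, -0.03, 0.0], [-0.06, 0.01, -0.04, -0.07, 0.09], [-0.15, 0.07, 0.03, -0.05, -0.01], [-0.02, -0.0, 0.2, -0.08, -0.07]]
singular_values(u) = [0.26, 0.24, 0.12, 0.03, 0.0]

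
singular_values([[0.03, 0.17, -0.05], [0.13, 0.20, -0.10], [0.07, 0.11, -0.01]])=[0.33, 0.06, 0.04]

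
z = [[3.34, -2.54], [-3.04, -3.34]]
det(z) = -18.88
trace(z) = 0.00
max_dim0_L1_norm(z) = 6.38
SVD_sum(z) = [[1.77, 0.83], [-3.78, -1.77]] + [[1.57, -3.37], [0.74, -1.57]]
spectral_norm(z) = 4.60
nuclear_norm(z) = 8.70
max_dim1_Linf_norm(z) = 3.34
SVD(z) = [[-0.42, 0.91], [0.91, 0.42]] @ diag([4.601976562436889, 4.101976562436889]) @ [[-0.91, -0.42], [0.42, -0.91]]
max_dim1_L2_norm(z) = 4.52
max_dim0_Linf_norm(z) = 3.34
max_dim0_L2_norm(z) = 4.52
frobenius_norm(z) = 6.16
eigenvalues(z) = [4.34, -4.34]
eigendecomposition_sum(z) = [[3.84, -1.27], [-1.52, 0.5]] + [[-0.5, -1.27],[-1.52, -3.84]]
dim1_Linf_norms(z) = [3.34, 3.34]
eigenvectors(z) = [[0.93, 0.31], [-0.37, 0.95]]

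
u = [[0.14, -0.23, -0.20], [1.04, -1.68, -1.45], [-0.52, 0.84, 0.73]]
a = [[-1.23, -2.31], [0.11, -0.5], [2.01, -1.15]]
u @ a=[[-0.60, 0.02], [-4.38, 0.11], [2.2, -0.06]]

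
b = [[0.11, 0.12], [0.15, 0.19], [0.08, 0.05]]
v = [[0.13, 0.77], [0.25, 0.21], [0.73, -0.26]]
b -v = [[-0.02, -0.65], [-0.1, -0.02], [-0.65, 0.31]]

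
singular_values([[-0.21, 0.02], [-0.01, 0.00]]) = [0.21, 0.0]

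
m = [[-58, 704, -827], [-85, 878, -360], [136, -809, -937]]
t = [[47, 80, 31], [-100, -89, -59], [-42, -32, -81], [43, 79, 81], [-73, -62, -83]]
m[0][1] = 704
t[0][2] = 31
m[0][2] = -827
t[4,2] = -83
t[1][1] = -89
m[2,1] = -809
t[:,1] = [80, -89, -32, 79, -62]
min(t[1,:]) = -100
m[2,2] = -937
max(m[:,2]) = -360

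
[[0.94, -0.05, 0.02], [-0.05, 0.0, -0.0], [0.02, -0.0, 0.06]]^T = [[0.94, -0.05, 0.02], [-0.05, 0.00, -0.0], [0.02, -0.00, 0.06]]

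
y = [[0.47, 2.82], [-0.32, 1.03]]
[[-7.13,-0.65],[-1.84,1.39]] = y@ [[-1.56, -3.3],[-2.27, 0.32]]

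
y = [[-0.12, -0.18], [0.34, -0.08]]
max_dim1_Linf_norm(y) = 0.34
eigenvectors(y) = [[0.05-0.59j, (0.05+0.59j)], [(-0.81+0j), -0.81-0.00j]]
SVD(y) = [[-0.3, 0.95],[0.95, 0.30]] @ diag([0.3610298780560356, 0.19610565303132918]) @ [[1.0, -0.06], [-0.06, -1.0]]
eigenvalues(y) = [(-0.1+0.25j), (-0.1-0.25j)]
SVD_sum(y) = [[-0.11,0.01], [0.34,-0.02]] + [[-0.01,-0.19], [-0.00,-0.06]]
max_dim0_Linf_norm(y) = 0.34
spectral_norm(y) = 0.36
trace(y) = -0.20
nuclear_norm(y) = 0.56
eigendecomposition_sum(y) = [[(-0.06+0.12j), (-0.09-0.04j)],[0.17+0.07j, (-0.04+0.13j)]] + [[-0.06-0.12j, (-0.09+0.04j)], [0.17-0.07j, (-0.04-0.13j)]]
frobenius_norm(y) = 0.41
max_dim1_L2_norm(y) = 0.35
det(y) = 0.07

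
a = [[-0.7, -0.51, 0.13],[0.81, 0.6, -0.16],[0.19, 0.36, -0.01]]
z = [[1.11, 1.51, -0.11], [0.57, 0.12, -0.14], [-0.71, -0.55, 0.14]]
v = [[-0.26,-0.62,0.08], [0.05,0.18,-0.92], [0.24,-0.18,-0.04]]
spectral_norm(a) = 1.39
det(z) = -0.01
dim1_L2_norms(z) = [1.88, 0.6, 0.91]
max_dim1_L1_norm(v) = 1.15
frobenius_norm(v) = 1.20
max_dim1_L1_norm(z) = 2.73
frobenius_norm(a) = 1.41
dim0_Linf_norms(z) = [1.11, 1.51, 0.14]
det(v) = 0.18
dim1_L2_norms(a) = [0.88, 1.02, 0.41]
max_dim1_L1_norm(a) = 1.57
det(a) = -0.00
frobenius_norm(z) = 2.17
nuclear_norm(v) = 1.89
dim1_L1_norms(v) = [0.96, 1.15, 0.46]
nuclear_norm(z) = 2.58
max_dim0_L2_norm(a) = 1.09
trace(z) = 1.37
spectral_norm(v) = 0.98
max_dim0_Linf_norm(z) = 1.51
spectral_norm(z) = 2.12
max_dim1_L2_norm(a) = 1.02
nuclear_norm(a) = 1.58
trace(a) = -0.11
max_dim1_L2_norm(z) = 1.88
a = v @ z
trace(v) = -0.12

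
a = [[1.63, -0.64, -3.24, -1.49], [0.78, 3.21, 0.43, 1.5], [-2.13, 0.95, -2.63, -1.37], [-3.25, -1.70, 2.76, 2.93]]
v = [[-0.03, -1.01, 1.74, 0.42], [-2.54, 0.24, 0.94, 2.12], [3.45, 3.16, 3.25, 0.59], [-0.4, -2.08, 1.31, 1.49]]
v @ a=[[-5.91,-2.28,-3.75,-2.62],[-12.85,-0.32,11.71,9.07],[-0.75,10.02,-16.74,-3.12],[-9.91,-7.71,1.07,0.05]]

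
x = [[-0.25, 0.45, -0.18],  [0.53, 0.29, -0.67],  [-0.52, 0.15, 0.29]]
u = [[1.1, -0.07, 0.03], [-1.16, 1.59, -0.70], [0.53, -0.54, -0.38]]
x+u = [[0.85, 0.38, -0.15], [-0.63, 1.88, -1.37], [0.01, -0.39, -0.09]]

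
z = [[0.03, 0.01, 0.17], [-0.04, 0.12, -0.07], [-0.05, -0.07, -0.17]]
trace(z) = -0.02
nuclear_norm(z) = 0.42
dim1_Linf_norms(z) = [0.17, 0.12, 0.17]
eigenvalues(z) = [-0.12, -0.04, 0.14]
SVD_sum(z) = [[0.04, 0.02, 0.17], [-0.02, -0.01, -0.06], [-0.05, -0.02, -0.18]] + [[0.0, -0.01, 0.00], [-0.02, 0.13, -0.01], [0.01, -0.05, 0.0]] + [[-0.01, -0.00, 0.00], [-0.01, -0.00, 0.00], [-0.01, -0.00, 0.0]]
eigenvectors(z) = [[-0.75, 0.92, 0.2], [0.07, 0.06, -0.96], [0.66, -0.39, 0.18]]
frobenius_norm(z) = 0.30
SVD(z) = [[-0.66, 0.04, 0.75], [0.25, -0.93, 0.27], [0.70, 0.37, 0.61]] @ diag([0.2598261551067616, 0.13859352975665626, 0.019550003376673692]) @ [[-0.25, -0.1, -0.96], [0.14, -0.99, 0.06], [-0.96, -0.12, 0.26]]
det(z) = 0.00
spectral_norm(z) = 0.26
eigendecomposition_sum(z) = [[0.10, 0.07, 0.24], [-0.01, -0.01, -0.02], [-0.09, -0.06, -0.21]] + [[-0.07, -0.03, -0.08],[-0.00, -0.0, -0.01],[0.03, 0.01, 0.03]] + [[0.01, -0.03, 0.01], [-0.03, 0.13, -0.04], [0.01, -0.02, 0.01]]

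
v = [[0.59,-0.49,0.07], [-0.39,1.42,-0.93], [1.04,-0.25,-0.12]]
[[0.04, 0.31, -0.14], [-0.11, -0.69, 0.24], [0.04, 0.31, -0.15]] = v@[[0.03, 0.22, -0.1], [-0.05, -0.36, 0.17], [0.03, 0.1, 0.04]]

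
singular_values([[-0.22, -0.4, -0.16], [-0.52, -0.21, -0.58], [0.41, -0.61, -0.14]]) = [0.91, 0.76, 0.19]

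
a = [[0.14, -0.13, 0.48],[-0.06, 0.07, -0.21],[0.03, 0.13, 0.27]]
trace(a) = 0.48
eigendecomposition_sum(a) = [[0j,(0.01-0j),(-0-0j)], [0j,-0j,-0.00-0.00j], [-0.00+0.00j,-0.00+0.00j,0j]] + [[0.07-0.04j,(-0.07-0.3j),0.24-0.49j],[-0.03+0.02j,(0.03+0.14j),-0.10+0.23j],[0.02+0.01j,(0.07-0.04j),0.13+0.02j]] + [[(0.07+0.04j), (-0.07+0.3j), (0.24+0.49j)],[(-0.03-0.02j), 0.03-0.14j, (-0.1-0.23j)],[(0.02-0.01j), 0.07+0.04j, (0.13-0.02j)]]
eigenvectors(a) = [[-0.96+0.00j, (-0.89+0j), (-0.89-0j)], [(-0.21+0j), (0.4-0.01j), 0.40+0.01j], [0.21+0.00j, (-0.07-0.21j), -0.07+0.21j]]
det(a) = 0.00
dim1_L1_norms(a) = [0.75, 0.34, 0.43]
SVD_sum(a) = [[0.13, -0.07, 0.49], [-0.06, 0.03, -0.22], [0.06, -0.03, 0.24]] + [[0.01, -0.06, -0.01], [-0.01, 0.04, 0.01], [-0.03, 0.16, 0.03]] + [[0.00, 0.00, -0.0], [0.0, 0.0, -0.0], [-0.00, -0.0, 0.0]]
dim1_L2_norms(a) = [0.52, 0.23, 0.3]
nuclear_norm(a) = 0.80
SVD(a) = [[-0.84, -0.35, 0.42],[0.37, 0.22, 0.90],[-0.41, 0.91, -0.06]] @ diag([0.6130522296767548, 0.185344837991194, 0.00377554213030873]) @ [[-0.25, 0.13, -0.96], [-0.19, 0.97, 0.18], [0.95, 0.22, -0.21]]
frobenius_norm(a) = 0.64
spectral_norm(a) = 0.61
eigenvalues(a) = [(0.01+0j), (0.24+0.11j), (0.24-0.11j)]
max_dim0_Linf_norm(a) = 0.48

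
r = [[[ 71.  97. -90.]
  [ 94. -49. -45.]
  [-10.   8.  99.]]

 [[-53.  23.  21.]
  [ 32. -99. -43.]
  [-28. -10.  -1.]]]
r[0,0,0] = 71.0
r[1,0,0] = -53.0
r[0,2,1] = 8.0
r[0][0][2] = -90.0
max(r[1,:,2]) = 21.0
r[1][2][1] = -10.0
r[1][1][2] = -43.0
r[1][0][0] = -53.0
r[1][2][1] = -10.0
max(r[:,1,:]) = 94.0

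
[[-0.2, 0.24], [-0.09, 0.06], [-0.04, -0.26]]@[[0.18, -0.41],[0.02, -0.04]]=[[-0.03, 0.07],[-0.02, 0.03],[-0.01, 0.03]]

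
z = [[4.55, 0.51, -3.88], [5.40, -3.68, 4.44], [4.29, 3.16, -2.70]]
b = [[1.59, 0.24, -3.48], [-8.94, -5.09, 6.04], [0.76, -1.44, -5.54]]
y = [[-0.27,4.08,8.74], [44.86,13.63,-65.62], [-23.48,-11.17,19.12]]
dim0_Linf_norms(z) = [5.4, 3.68, 4.44]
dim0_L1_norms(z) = [14.24, 7.35, 11.02]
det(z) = -128.94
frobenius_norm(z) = 11.58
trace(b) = -9.04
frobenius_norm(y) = 87.40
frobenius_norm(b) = 13.80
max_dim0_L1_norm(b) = 15.06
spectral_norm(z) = 8.33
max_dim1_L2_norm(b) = 11.93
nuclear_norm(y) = 100.00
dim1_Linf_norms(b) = [3.48, 8.94, 5.54]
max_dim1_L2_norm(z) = 7.9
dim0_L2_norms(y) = [50.63, 18.09, 68.91]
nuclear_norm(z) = 18.11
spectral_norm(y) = 86.54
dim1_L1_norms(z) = [8.94, 13.52, 10.15]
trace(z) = -1.83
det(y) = 1331.91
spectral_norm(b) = 12.75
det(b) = -10.38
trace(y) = 32.48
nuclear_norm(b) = 18.17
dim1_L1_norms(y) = [13.09, 124.11, 53.77]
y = z @ b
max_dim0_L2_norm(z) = 8.26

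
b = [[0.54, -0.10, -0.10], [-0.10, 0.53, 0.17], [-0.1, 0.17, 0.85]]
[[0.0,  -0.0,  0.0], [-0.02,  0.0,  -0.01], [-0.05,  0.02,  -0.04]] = b @ [[-0.01, 0.00, -0.01],[-0.02, 0.00, -0.01],[-0.06, 0.02, -0.05]]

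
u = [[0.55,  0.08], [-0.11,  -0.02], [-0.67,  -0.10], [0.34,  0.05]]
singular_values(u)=[0.95, 0.0]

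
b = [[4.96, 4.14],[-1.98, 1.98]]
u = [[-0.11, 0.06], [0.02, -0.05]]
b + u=[[4.85, 4.2], [-1.96, 1.93]]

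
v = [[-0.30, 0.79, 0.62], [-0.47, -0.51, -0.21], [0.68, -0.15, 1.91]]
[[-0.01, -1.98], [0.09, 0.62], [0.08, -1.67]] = v@[[-0.11, 0.65], [-0.11, -1.31], [0.07, -1.21]]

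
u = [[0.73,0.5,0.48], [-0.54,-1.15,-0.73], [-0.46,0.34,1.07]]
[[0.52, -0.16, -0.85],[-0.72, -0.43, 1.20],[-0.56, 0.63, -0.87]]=u@[[0.58, -0.73, -0.37], [0.66, 0.68, -0.32], [-0.48, 0.06, -0.87]]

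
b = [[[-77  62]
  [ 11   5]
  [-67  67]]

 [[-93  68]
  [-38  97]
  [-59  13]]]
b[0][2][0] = -67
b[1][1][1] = 97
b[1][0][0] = -93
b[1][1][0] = -38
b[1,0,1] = 68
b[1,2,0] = -59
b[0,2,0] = -67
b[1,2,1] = 13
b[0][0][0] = -77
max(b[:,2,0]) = -59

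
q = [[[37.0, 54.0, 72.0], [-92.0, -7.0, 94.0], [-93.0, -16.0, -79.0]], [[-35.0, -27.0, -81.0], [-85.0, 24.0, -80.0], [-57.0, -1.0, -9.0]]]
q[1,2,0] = -57.0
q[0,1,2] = 94.0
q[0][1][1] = -7.0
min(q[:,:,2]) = -81.0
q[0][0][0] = 37.0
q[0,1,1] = -7.0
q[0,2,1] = -16.0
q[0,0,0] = 37.0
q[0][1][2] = 94.0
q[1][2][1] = -1.0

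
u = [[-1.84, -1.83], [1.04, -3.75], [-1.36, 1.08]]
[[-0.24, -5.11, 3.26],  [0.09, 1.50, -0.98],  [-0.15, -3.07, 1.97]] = u @ [[0.12, 2.49, -1.59], [0.01, 0.29, -0.18]]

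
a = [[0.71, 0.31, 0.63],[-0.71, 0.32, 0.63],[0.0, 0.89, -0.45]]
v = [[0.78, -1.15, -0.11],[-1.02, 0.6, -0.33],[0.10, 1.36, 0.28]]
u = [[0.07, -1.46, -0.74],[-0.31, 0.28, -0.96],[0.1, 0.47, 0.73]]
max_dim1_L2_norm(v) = 1.39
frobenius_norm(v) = 2.32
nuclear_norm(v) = 3.28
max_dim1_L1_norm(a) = 1.66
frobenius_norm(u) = 2.13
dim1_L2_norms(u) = [1.64, 1.05, 0.87]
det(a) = -1.00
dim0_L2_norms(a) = [1.0, 1.0, 1.0]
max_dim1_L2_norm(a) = 1.0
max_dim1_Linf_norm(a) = 0.89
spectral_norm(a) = 1.01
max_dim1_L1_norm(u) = 2.27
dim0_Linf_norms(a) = [0.71, 0.89, 0.63]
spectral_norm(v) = 2.06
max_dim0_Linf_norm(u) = 1.46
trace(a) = 0.58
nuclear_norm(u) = 2.92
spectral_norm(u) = 1.84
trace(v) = 1.66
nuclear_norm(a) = 3.00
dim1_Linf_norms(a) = [0.71, 0.71, 0.89]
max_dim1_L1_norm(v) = 2.04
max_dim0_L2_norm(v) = 1.88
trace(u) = 1.08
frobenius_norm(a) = 1.73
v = u + a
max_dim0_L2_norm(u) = 1.56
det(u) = -0.02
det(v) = 0.35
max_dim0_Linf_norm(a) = 0.89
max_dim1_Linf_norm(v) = 1.36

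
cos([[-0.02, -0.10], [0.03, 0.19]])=[[1.00,0.01], [-0.00,0.98]]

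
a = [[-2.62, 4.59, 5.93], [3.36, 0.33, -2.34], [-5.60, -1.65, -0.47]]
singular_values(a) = [8.63, 6.23, 1.04]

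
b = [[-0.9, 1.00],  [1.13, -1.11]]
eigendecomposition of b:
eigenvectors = [[0.72, -0.65], [0.69, 0.76]]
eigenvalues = [0.06, -2.07]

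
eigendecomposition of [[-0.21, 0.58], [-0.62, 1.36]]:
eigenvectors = [[-0.9, -0.41], [-0.43, -0.91]]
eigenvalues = [0.07, 1.08]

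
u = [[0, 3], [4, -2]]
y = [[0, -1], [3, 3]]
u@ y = [[9, 9], [-6, -10]]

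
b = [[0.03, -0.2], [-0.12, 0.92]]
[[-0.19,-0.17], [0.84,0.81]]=b @ [[-2.12, 0.81], [0.64, 0.99]]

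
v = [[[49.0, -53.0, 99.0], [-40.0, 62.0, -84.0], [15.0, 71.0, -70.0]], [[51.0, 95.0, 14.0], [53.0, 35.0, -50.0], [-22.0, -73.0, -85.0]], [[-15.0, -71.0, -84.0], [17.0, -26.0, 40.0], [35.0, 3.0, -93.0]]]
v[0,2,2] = -70.0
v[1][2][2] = -85.0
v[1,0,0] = 51.0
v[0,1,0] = -40.0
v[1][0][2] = 14.0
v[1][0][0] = 51.0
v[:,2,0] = [15.0, -22.0, 35.0]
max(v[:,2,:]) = 71.0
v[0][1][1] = 62.0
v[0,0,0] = 49.0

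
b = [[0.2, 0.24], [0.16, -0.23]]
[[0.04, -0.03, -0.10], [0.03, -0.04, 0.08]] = b @ [[0.20, -0.2, -0.05], [0.0, 0.05, -0.38]]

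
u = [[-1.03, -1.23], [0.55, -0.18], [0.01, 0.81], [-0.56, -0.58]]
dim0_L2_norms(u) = [1.3, 1.59]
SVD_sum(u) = [[-0.96, -1.28], [0.11, 0.15], [0.39, 0.52], [-0.48, -0.64]] + [[-0.07, 0.05], [0.44, -0.33], [-0.38, 0.29], [-0.08, 0.06]]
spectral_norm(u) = 1.92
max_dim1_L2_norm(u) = 1.6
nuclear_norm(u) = 2.65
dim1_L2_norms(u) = [1.6, 0.58, 0.81, 0.81]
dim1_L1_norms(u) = [2.26, 0.73, 0.82, 1.14]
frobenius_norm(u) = 2.05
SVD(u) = [[-0.84, 0.11], [0.10, -0.74], [0.34, 0.65], [-0.42, 0.13]] @ diag([1.9153934554920982, 0.7390317385999324]) @ [[0.6, 0.8], [-0.8, 0.60]]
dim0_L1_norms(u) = [2.15, 2.8]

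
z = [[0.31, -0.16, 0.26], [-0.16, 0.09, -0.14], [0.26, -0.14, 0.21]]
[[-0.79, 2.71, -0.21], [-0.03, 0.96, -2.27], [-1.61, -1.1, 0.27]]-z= [[-1.1, 2.87, -0.47],  [0.13, 0.87, -2.13],  [-1.87, -0.96, 0.06]]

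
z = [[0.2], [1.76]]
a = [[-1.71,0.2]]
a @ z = [[0.01]]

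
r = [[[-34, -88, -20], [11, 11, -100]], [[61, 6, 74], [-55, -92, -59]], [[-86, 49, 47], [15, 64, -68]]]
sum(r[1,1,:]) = -206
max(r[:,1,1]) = 64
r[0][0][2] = -20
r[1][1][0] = -55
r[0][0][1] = -88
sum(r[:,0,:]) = 9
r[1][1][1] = -92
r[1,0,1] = 6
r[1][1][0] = -55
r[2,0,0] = -86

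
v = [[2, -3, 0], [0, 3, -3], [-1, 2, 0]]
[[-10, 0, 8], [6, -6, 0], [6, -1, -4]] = v @ [[-2, -3, 4], [2, -2, 0], [0, 0, 0]]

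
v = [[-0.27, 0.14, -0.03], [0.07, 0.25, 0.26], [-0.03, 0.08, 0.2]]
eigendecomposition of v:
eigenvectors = [[-0.98, 0.34, 0.18], [0.17, 0.78, 0.91], [-0.09, -0.53, 0.38]]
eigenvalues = [-0.3, 0.1, 0.37]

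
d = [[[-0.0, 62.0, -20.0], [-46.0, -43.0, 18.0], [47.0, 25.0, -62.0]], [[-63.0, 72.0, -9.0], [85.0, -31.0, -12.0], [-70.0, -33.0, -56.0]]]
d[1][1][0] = 85.0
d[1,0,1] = 72.0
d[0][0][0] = -0.0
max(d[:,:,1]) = 72.0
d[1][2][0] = -70.0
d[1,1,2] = -12.0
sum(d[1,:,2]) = -77.0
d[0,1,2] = 18.0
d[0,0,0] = -0.0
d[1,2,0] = -70.0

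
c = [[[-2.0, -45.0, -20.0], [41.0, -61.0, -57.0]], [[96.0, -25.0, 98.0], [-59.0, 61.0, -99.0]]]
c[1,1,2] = -99.0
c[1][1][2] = -99.0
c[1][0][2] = 98.0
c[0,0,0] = -2.0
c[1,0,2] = 98.0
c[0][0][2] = -20.0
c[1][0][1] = -25.0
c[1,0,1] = -25.0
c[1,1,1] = 61.0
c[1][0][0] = 96.0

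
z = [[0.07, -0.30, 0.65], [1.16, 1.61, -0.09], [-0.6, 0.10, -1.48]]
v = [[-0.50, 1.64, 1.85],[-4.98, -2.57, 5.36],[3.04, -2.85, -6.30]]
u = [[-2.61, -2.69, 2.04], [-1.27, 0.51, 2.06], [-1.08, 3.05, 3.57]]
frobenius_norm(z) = 2.65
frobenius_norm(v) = 11.12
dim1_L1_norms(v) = [3.99, 12.91, 12.19]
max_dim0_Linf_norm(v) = 6.3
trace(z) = 0.20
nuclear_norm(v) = 14.65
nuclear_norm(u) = 9.73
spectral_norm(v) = 10.18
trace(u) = 1.47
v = z @ u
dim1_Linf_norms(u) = [2.69, 2.06, 3.57]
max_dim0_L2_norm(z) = 1.64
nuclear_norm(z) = 3.74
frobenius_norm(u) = 6.89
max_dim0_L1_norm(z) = 2.22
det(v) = 0.25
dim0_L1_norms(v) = [8.52, 7.06, 13.51]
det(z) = 0.01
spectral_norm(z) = 2.02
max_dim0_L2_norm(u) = 4.6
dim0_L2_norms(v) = [5.86, 4.17, 8.48]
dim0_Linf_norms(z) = [1.16, 1.61, 1.48]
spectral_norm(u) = 5.46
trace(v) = -9.37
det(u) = -1.34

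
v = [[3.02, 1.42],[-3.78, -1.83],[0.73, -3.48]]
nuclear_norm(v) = 8.86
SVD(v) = [[-0.6, -0.16], [0.76, 0.19], [0.25, -0.97]] @ diag([5.473350151833702, 3.385238265679683]) @ [[-0.82, -0.57], [-0.57, 0.82]]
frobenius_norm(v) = 6.44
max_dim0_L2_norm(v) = 4.89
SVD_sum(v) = [[2.7, 1.88], [-3.41, -2.37], [-1.14, -0.79]] + [[0.32,-0.46], [-0.37,0.54], [1.87,-2.69]]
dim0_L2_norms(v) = [4.89, 4.18]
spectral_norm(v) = 5.47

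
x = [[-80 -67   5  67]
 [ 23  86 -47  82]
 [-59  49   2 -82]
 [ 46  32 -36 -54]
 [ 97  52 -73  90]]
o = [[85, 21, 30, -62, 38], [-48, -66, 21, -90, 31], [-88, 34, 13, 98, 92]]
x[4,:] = [97, 52, -73, 90]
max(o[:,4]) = 92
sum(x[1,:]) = 144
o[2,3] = 98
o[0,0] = 85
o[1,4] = 31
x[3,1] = 32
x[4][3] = 90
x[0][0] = -80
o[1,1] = -66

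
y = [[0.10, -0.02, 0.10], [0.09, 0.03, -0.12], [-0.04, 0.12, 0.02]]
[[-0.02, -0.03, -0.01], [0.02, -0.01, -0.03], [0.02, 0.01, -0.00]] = y@[[-0.03, -0.18, -0.17],[0.2, 0.03, -0.07],[-0.16, -0.07, 0.08]]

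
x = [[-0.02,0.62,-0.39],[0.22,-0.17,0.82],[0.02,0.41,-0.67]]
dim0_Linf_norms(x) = [0.22, 0.62, 0.82]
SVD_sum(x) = [[-0.07, 0.33, -0.56], [0.08, -0.41, 0.69], [-0.08, 0.40, -0.67]] + [[0.10, 0.28, 0.15], [0.09, 0.25, 0.14], [0.01, 0.03, 0.02]] + [[-0.05, 0.01, 0.01], [0.04, -0.01, -0.01], [0.09, -0.02, -0.02]]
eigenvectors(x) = [[-0.71, -0.90, 0.55], [-0.65, 0.35, -0.62], [-0.26, 0.25, 0.56]]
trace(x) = -0.86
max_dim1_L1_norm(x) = 1.21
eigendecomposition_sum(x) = [[0.13, 0.24, 0.14], [0.12, 0.22, 0.12], [0.05, 0.09, 0.05]] + [[-0.1, 0.05, 0.15], [0.04, -0.02, -0.06], [0.03, -0.01, -0.04]] + [[-0.05,  0.33,  -0.67],[0.06,  -0.37,  0.75],[-0.06,  0.33,  -0.68]]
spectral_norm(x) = 1.30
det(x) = 0.07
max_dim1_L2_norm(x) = 0.87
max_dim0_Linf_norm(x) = 0.82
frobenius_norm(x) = 1.38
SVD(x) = [[-0.50,-0.73,-0.46], [0.62,-0.67,0.4], [-0.6,-0.09,0.80]] @ diag([1.2987989572425218, 0.45057493907390583, 0.11875812790830607]) @ [[0.1, -0.51, 0.85], [-0.3, -0.83, -0.46], [0.95, -0.21, -0.24]]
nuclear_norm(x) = 1.87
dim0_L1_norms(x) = [0.26, 1.2, 1.88]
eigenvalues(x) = [0.4, -0.16, -1.11]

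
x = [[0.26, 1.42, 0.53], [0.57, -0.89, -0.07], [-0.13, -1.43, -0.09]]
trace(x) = -0.72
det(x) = -0.41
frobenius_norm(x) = 2.36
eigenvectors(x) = [[-0.62+0.00j,-0.38-0.42j,(-0.38+0.42j)],  [0.59+0.00j,-0.24-0.13j,-0.24+0.13j],  [(0.52+0j),(0.78+0j),0.78-0.00j]]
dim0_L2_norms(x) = [0.64, 2.2, 0.54]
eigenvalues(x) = [(-1.55+0j), (0.41+0.31j), (0.41-0.31j)]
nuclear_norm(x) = 3.18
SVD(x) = [[-0.67,-0.45,0.59], [0.39,-0.89,-0.23], [0.63,0.08,0.77]] @ diag([2.2454332495975877, 0.6614337319044268, 0.27791174840334]) @ [[-0.01, -0.98, -0.20], [-0.96, 0.07, -0.28], [-0.28, -0.18, 0.94]]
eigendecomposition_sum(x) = [[-0.34+0.00j, (1.11+0j), 0.18-0.00j], [(0.32-0j), -1.06-0.00j, -0.17+0.00j], [(0.29-0j), -0.94-0.00j, (-0.15+0j)]] + [[(0.3-0.06j), 0.16+0.10j, (0.18-0.19j)], [0.12-0.08j, (0.09+0.02j), (0.05-0.11j)], [-0.21+0.36j, -0.24+0.06j, 0.03+0.35j]] + [[(0.3+0.06j), (0.16-0.1j), (0.18+0.19j)], [(0.12+0.08j), (0.09-0.02j), (0.05+0.11j)], [(-0.21-0.36j), (-0.24-0.06j), 0.03-0.35j]]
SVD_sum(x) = [[0.02, 1.47, 0.29],  [-0.01, -0.86, -0.17],  [-0.02, -1.39, -0.28]] + [[0.28, -0.02, 0.08], [0.56, -0.04, 0.16], [-0.05, 0.0, -0.01]] + [[-0.05,-0.03,0.16],[0.02,0.01,-0.06],[-0.06,-0.04,0.20]]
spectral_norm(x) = 2.25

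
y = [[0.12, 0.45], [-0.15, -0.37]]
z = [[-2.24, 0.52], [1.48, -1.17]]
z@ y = [[-0.35, -1.2], [0.35, 1.10]]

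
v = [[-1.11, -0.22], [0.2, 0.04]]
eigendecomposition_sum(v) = [[-1.11, -0.22], [0.20, 0.04]] + [[-0.0, -0.00], [0.0, 0.0]]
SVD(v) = [[-0.98, 0.18], [0.18, 0.98]] @ diag([1.14982602117903, 0.0003478787161120666]) @ [[0.98, 0.19], [-0.19, 0.98]]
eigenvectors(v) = [[-0.98, 0.19], [0.18, -0.98]]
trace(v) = -1.07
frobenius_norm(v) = 1.15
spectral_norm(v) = 1.15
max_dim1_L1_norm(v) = 1.33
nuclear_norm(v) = 1.15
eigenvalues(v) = [-1.07, 0.0]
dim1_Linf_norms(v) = [1.11, 0.2]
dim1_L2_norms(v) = [1.13, 0.2]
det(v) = -0.00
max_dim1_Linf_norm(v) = 1.11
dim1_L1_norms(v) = [1.33, 0.24]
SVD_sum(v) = [[-1.11, -0.22],[0.2, 0.04]] + [[-0.00, 0.00],[-0.0, 0.00]]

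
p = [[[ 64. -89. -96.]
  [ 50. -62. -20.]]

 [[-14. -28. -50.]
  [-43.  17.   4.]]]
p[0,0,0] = 64.0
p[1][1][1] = 17.0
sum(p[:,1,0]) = 7.0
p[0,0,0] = 64.0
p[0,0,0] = 64.0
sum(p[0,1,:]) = -32.0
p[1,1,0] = -43.0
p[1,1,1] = 17.0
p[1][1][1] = 17.0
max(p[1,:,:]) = 17.0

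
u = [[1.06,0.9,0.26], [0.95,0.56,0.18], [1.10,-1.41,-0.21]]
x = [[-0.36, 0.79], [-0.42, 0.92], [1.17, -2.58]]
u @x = [[-0.46, 0.99], [-0.37, 0.80], [-0.05, 0.11]]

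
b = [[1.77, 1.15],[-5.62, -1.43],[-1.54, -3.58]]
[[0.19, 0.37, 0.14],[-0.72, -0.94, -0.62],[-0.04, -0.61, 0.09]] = b@ [[0.14, 0.14, 0.13], [-0.05, 0.11, -0.08]]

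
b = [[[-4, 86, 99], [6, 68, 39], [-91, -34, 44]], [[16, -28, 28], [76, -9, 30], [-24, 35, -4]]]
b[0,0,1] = 86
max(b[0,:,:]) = 99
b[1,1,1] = -9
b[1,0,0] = 16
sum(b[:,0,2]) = 127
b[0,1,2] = 39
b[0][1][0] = 6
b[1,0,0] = 16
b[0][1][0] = 6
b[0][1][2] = 39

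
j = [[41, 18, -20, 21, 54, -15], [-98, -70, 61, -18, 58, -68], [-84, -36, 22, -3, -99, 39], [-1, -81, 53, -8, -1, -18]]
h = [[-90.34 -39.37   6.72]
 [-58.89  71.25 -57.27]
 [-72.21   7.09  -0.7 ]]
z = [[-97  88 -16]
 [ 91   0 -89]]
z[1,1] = 0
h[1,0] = -58.89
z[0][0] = -97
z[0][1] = 88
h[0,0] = -90.34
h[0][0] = -90.34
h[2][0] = -72.21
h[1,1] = 71.25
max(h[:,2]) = 6.72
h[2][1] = 7.09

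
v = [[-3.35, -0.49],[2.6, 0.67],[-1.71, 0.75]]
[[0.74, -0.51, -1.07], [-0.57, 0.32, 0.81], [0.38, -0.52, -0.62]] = v @ [[-0.22, 0.19, 0.33],[-0.00, -0.26, -0.07]]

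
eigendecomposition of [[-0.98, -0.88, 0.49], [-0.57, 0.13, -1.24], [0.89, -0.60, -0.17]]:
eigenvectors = [[0.40+0.00j, (-0.5+0.35j), -0.50-0.35j],  [(-0.74+0j), (0.37+0.23j), 0.37-0.23j],  [0.54+0.00j, 0.66+0.00j, (0.66-0j)]]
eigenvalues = [(1.33+0j), (-1.17+0.27j), (-1.17-0.27j)]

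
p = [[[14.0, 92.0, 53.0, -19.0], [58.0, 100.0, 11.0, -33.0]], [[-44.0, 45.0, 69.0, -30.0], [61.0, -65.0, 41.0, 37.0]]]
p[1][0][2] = 69.0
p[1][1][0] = 61.0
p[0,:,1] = [92.0, 100.0]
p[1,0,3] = -30.0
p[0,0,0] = 14.0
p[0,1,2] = 11.0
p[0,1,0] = 58.0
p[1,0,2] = 69.0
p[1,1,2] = 41.0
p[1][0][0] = -44.0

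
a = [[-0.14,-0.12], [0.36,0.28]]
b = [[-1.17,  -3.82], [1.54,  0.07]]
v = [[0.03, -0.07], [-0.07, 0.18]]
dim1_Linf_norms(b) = [3.82, 1.54]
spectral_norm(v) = 0.21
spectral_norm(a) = 0.49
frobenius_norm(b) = 4.28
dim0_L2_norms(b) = [1.93, 3.82]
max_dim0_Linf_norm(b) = 3.82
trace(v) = 0.21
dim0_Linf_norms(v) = [0.07, 0.18]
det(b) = 5.80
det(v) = 0.00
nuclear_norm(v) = 0.21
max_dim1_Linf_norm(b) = 3.82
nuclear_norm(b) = 5.47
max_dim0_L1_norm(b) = 3.89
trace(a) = 0.14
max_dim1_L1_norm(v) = 0.25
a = v @ b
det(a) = 0.00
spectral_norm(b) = 4.03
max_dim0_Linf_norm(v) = 0.18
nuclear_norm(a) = 0.50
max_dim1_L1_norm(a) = 0.64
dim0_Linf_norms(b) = [1.54, 3.82]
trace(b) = -1.10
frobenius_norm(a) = 0.49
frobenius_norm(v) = 0.21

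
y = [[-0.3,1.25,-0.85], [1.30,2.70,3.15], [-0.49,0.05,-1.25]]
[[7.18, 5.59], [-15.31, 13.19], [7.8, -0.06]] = y @ [[1.10, 5.18], [1.51, 4.49], [-6.61, -1.80]]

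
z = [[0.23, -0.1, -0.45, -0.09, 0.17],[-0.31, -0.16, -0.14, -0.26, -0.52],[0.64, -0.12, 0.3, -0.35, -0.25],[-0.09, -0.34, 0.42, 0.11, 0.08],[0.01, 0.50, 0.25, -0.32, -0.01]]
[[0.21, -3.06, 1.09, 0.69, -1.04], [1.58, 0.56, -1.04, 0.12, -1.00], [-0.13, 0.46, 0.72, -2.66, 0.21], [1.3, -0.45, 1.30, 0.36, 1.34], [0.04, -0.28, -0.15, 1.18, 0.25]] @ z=[[1.62, -0.42, 0.69, 0.80, 1.42], [-0.5, -0.66, -1.30, 0.41, 0.26], [0.53, 0.86, -0.85, -0.72, -0.66], [1.25, 0.33, 0.35, -0.84, 0.15], [-0.10, -0.22, 0.53, 0.17, 0.28]]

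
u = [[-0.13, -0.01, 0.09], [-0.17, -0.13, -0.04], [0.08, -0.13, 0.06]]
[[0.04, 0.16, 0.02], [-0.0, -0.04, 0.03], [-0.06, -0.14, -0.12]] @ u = [[-0.03, -0.02, -0.00],[0.01, 0.0, 0.00],[0.02, 0.03, -0.01]]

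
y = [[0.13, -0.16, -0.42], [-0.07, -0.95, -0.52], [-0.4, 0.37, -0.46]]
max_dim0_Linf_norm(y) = 0.95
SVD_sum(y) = [[0.0, -0.30, -0.18],[0.00, -0.92, -0.56],[-0.00, 0.07, 0.04]] + [[-0.09, 0.08, -0.13], [0.0, -0.0, 0.01], [-0.34, 0.32, -0.53]] + [[0.22, 0.06, -0.1], [-0.07, -0.02, 0.04], [-0.06, -0.02, 0.03]]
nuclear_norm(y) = 2.14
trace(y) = -1.28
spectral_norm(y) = 1.14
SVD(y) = [[0.31, -0.24, -0.92], [0.95, 0.01, 0.32], [-0.07, -0.97, 0.23]] @ diag([1.1412259169162362, 0.728012068547412, 0.26981815099806433]) @ [[0.0,-0.85,-0.52], [0.49,-0.45,0.75], [-0.87,-0.25,0.42]]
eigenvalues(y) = [(0.3+0j), (-0.79+0.34j), (-0.79-0.34j)]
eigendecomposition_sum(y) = [[0.26+0.00j, -0.06+0.00j, (-0.1+0j)], [0.04+0.00j, -0.01+0.00j, (-0.01+0j)], [-0.12-0.00j, 0.03+0.00j, (0.05-0j)]] + [[(-0.07-0.02j), -0.05+0.12j, (-0.16-0j)], [(-0.05-0.25j), (-0.47+0.03j), -0.25-0.53j], [(-0.14+0.11j), (0.17+0.29j), (-0.25+0.33j)]] + [[-0.07+0.02j, (-0.05-0.12j), -0.16+0.00j], [(-0.05+0.25j), -0.47-0.03j, (-0.25+0.53j)], [(-0.14-0.11j), (0.17-0.29j), (-0.25-0.33j)]]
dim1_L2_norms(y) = [0.47, 1.09, 0.71]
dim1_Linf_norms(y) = [0.42, 0.95, 0.46]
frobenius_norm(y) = 1.38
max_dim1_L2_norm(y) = 1.09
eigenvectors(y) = [[0.90+0.00j, (-0.09+0.19j), -0.09-0.19j],[(0.12+0j), (-0.8+0j), -0.80-0.00j],[-0.41+0.00j, 0.26+0.50j, (0.26-0.5j)]]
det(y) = 0.22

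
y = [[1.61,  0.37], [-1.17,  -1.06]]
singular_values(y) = [2.21, 0.58]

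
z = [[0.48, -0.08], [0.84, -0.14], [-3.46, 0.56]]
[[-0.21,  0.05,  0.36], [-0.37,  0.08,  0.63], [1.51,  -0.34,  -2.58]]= z @ [[-0.47, 0.19, 0.65], [-0.21, 0.56, -0.59]]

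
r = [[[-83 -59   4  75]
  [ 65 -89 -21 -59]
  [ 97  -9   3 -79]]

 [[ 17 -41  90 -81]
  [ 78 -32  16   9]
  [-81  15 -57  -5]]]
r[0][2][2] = 3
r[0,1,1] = -89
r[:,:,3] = [[75, -59, -79], [-81, 9, -5]]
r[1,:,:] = [[17, -41, 90, -81], [78, -32, 16, 9], [-81, 15, -57, -5]]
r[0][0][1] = -59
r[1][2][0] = -81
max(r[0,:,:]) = 97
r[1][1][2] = 16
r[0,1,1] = -89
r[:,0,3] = [75, -81]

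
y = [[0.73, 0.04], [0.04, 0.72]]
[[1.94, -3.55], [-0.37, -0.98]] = y@[[2.69, -4.80], [-0.66, -1.1]]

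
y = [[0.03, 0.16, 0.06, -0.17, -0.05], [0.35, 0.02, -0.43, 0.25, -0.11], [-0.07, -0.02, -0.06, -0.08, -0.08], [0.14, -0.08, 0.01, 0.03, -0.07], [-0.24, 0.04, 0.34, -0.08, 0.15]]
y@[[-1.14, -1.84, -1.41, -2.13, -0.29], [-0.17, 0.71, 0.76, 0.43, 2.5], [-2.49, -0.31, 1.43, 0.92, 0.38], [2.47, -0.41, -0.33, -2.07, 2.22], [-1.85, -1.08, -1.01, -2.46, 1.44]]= [[-0.54,  0.16,  0.27,  0.54,  -0.04], [1.49,  -0.48,  -1.06,  -1.38,  0.18], [0.18,  0.25,  0.1,  0.45,  -0.35], [0.03,  -0.25,  -0.18,  -0.21,  -0.27], [-1.05,  0.24,  0.73,  0.64,  0.34]]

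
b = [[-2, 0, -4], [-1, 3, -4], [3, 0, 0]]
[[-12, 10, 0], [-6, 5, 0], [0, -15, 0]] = b@[[0, -5, 0], [2, 0, 0], [3, 0, 0]]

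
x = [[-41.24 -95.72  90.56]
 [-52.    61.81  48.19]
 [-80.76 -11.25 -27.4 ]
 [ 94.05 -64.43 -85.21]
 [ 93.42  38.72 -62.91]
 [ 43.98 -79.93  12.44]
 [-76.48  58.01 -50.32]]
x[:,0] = [-41.24, -52.0, -80.76, 94.05, 93.42, 43.98, -76.48]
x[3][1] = -64.43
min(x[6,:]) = -76.48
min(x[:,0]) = -80.76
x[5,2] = 12.44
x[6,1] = 58.01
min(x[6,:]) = -76.48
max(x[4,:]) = 93.42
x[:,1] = [-95.72, 61.81, -11.25, -64.43, 38.72, -79.93, 58.01]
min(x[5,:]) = -79.93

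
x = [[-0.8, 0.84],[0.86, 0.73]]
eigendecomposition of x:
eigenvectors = [[-0.91, -0.4], [0.41, -0.92]]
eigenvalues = [-1.18, 1.11]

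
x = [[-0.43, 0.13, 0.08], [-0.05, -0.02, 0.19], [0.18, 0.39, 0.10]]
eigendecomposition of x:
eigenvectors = [[0.78, -0.13, 0.17], [0.34, -0.64, 0.45], [-0.52, 0.76, 0.88]]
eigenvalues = [-0.43, -0.26, 0.33]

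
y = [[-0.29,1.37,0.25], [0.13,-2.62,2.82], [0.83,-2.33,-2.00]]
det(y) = 0.606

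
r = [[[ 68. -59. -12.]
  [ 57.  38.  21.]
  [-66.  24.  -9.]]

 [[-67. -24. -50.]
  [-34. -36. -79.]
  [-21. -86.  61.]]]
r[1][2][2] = 61.0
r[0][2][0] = -66.0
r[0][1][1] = 38.0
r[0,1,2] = 21.0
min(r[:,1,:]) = -79.0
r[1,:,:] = [[-67.0, -24.0, -50.0], [-34.0, -36.0, -79.0], [-21.0, -86.0, 61.0]]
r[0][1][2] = 21.0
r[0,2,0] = -66.0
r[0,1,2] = 21.0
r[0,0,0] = 68.0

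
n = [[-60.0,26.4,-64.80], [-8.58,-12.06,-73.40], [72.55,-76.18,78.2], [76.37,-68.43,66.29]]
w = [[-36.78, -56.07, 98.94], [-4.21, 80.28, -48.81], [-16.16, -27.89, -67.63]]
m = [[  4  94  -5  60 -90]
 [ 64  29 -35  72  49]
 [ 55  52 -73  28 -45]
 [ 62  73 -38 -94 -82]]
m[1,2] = -35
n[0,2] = -64.8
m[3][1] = 73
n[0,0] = -60.0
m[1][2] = -35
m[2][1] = 52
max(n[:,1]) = 26.4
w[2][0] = -16.16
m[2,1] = 52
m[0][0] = 4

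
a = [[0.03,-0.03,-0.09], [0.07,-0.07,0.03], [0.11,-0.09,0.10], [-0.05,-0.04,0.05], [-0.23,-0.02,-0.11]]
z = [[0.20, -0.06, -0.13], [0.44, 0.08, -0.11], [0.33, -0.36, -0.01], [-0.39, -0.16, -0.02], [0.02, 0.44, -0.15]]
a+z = [[0.23, -0.09, -0.22],[0.51, 0.01, -0.08],[0.44, -0.45, 0.09],[-0.44, -0.2, 0.03],[-0.21, 0.42, -0.26]]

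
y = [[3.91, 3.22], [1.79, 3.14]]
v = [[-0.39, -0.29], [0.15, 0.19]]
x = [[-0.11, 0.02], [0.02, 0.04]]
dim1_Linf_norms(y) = [3.91, 3.14]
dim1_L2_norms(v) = [0.49, 0.24]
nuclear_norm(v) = 0.60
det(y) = 6.51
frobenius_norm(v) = 0.54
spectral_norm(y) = 6.13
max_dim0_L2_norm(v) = 0.42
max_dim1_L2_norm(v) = 0.49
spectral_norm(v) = 0.54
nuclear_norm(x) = 0.16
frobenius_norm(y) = 6.22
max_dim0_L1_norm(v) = 0.54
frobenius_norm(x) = 0.12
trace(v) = -0.20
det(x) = -0.00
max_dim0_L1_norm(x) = 0.13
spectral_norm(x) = 0.11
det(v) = -0.03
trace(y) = 7.05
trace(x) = -0.07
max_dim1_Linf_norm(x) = 0.11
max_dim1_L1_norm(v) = 0.68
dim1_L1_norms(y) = [7.13, 4.93]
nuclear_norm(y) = 7.19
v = x @ y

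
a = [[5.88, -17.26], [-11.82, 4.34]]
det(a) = -178.494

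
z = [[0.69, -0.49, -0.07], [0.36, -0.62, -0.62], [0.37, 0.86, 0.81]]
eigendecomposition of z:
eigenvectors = [[(0.51+0j),(0.33-0.04j),(0.33+0.04j)], [-0.23+0.00j,(0.48-0.42j),0.48+0.42j], [(0.83+0j),-0.69+0.00j,-0.69-0.00j]]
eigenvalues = [(0.8+0j), (0.04+0.55j), (0.04-0.55j)]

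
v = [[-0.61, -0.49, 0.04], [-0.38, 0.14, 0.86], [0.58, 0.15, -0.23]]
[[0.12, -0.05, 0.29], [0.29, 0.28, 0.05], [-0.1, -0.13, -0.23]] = v @ [[0.05, -0.33, -0.42], [-0.27, 0.53, -0.08], [0.40, 0.09, -0.11]]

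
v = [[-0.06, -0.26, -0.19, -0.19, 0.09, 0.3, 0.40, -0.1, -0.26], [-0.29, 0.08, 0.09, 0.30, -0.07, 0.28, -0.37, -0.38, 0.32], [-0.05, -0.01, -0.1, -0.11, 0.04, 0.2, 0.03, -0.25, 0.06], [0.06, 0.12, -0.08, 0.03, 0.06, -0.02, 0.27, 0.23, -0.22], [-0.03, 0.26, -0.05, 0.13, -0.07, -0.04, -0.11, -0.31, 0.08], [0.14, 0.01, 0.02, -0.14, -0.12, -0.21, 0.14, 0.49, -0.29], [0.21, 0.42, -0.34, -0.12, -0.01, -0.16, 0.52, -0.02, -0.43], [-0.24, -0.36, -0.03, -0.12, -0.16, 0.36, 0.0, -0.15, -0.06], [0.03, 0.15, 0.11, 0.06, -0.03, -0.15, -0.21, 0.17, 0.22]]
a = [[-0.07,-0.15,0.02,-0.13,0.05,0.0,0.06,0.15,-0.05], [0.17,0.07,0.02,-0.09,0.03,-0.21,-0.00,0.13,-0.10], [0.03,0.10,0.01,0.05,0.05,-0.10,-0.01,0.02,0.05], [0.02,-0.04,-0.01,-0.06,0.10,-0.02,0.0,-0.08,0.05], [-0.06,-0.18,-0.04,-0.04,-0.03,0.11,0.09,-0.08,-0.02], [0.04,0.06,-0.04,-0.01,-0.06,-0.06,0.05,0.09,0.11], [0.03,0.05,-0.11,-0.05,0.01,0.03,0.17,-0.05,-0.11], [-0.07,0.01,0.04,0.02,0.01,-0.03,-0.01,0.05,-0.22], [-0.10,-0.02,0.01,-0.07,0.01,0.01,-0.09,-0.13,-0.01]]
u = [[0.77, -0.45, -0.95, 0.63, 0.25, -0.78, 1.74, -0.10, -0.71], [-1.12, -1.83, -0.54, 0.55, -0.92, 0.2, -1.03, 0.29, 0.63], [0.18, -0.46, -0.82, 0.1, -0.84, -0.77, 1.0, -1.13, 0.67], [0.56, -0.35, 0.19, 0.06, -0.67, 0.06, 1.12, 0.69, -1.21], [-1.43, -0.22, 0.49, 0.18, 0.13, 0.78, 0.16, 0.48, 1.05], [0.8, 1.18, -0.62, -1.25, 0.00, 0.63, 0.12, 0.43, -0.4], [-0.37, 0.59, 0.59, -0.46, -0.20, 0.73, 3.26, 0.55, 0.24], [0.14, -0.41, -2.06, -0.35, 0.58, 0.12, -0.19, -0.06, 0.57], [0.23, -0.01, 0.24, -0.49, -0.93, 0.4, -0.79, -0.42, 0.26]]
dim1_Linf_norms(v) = [0.4, 0.38, 0.25, 0.27, 0.31, 0.49, 0.52, 0.36, 0.22]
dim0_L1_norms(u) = [5.6, 5.5, 6.5, 4.07, 4.52, 4.47, 9.41, 4.15, 5.74]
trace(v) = 0.26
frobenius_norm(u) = 7.23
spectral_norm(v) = 1.35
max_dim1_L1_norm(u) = 7.11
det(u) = -0.09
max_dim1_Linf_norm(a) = 0.22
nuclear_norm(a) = 1.78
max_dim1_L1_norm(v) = 2.23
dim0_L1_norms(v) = [1.11, 1.67, 1.01, 1.2, 0.65, 1.72, 2.05, 2.1, 1.94]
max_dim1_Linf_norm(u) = 3.26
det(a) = -0.00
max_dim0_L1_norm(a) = 0.78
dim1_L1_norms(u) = [6.38, 7.11, 5.97, 4.91, 4.92, 5.43, 6.99, 4.48, 3.77]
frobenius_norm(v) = 1.88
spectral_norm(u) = 4.40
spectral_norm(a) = 0.43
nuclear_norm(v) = 3.85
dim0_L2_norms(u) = [2.26, 2.42, 2.68, 1.7, 1.82, 1.72, 4.2, 1.66, 2.13]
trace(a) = 0.07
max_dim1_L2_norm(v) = 0.91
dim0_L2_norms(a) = [0.24, 0.28, 0.13, 0.2, 0.14, 0.27, 0.23, 0.29, 0.3]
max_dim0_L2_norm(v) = 0.85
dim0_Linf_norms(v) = [0.29, 0.42, 0.34, 0.3, 0.16, 0.36, 0.52, 0.49, 0.43]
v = u @ a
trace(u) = 2.40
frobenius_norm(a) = 0.71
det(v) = -0.00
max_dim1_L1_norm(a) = 0.82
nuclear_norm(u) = 17.30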